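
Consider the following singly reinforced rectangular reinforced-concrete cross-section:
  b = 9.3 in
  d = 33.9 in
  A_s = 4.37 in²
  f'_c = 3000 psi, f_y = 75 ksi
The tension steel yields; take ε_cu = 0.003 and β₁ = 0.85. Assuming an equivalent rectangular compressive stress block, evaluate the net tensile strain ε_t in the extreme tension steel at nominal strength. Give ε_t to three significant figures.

ε_t ≈ 0.00325

a = A_s f_y/(0.85 f'_c b) = 13.820 in.
β₁ = 0.85, so c = a/β₁ = 13.820/0.85 = 16.259 in.
From the linear strain diagram with ε_cu = 0.003: ε_t = 0.003 (d − c)/c = 0.003 × (33.9 − 16.259)/16.259 = 0.00325.
ε_t < 0.004 — the section is over-reinforced for flexure under ACI limits.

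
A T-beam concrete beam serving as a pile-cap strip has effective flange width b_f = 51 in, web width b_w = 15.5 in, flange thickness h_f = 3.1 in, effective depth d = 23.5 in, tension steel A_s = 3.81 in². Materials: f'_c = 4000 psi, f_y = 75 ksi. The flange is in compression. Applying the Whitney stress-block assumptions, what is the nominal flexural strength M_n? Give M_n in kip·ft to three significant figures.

M_n ≈ 540 kip·ft

Tension: T = A_s f_y = 3.81 × 75 = 285.75 kips.
Try a within the flange: a = T/(0.85 f'_c b_f) = 285.75/(0.85 × 4 × 51) = 1.648 in.
Since a = 1.648 ≤ h_f = 3.1 in, the stress block lies entirely in the flange; analyse as a rectangular beam of width b_f.
M_n = T(d − a/2) = 285.75 × (23.5 − 0.824) = 6479.7 kip·in.
M_n = 6479.7/12 = 539.98 kip·ft.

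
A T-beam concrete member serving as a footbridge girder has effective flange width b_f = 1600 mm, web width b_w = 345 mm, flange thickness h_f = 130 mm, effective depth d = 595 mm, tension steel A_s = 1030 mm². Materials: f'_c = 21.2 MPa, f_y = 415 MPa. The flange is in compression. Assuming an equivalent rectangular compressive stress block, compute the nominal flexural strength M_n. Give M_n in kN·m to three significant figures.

M_n ≈ 251 kN·m

Tension: T = A_s f_y = 1030 × 415 = 427450 N.
Try a within the flange: a = T/(0.85 f'_c b_f) = 427450/(0.85 × 21.2 × 1600) = 14.83 mm.
Since a = 14.83 ≤ h_f = 130 mm, the stress block lies entirely in the flange; analyse as a rectangular beam of width b_f.
M_n = T(d − a/2) = 427450 × (595 − 7.415) = 251.16 × 10⁶ N·mm.
M_n = 251.16 kN·m.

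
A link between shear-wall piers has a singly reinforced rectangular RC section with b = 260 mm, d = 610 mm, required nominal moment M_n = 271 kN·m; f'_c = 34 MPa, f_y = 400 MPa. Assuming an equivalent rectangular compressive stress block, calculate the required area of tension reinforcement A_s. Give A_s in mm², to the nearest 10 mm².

With M_n = 0.85 f'_c a b (d − a/2), solve the quadratic for a:
a = d − √(d² − 2M_n/(0.85 f'_c b)) = 610 − √(610² − 2 × 271×10⁶/(0.85 × 34 × 260)) = 62.31 mm.
A_s = 0.85 f'_c a b / f_y = 0.85 × 34 × 62.31 × 260 / 400 = 1170.5 mm².

A_s ≈ 1170 mm²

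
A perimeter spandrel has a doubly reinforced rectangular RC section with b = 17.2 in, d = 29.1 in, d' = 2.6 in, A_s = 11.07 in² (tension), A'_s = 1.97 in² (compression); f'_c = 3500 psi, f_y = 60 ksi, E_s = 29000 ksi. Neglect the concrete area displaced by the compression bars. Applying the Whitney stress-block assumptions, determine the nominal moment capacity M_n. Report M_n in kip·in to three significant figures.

Assume both steels yield.
a = (A_s − A'_s) f_y/(0.85 f'_c b) = (11.07 − 1.97) × 60/(0.85 × 3.5 × 17.2) = 10.670 in.
c = a/β₁ = 10.670/0.85 = 12.553 in; ε'_s = 0.003(c − d')/c = 0.0024 ≥ ε_y = 0.0021, so the compression steel yields.
M_n = (A_s − A'_s) f_y (d − a/2) + A'_s f_y (d − d') = 546 × (29.1 − 5.335) + 118.2 × (29.1 − 2.6) = 12975.7 + 3132.3 = 16108.0 kip·in.

M_n ≈ 16100 kip·in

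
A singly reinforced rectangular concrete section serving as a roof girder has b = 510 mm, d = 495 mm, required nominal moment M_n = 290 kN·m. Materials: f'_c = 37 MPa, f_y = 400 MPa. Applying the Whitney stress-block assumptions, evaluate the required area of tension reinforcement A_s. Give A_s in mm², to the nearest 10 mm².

A_s ≈ 1520 mm²

With M_n = 0.85 f'_c a b (d − a/2), solve the quadratic for a:
a = d − √(d² − 2M_n/(0.85 f'_c b)) = 495 − √(495² − 2 × 290×10⁶/(0.85 × 37 × 510)) = 37.98 mm.
A_s = 0.85 f'_c a b / f_y = 0.85 × 37 × 37.98 × 510 / 400 = 1523.0 mm².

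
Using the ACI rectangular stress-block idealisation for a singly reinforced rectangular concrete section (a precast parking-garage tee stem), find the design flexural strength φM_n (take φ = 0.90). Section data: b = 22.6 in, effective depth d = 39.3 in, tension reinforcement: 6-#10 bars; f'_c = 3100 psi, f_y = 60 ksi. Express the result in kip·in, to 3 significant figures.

A_s = 6 × 1.27 = 7.62 in².
T = A_s f_y = 7.62 × 60 = 457.2 kips.
a = T/(0.85 f'_c b) = 457.2/(0.85 × 3.1 × 22.6) = 7.677 in.
M_n = T(d − a/2) = 457.2 × (39.3 − 3.8385) = 16213.0 kip·in.
φM_n = 0.90 × 16213.0 = 14591.7 kip·in.

φM_n ≈ 14600 kip·in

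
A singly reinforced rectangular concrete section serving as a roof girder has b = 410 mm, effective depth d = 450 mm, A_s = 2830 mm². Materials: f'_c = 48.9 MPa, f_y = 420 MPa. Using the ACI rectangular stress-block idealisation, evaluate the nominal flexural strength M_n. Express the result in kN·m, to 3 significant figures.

T = A_s f_y = 2830 × 420 = 1188600 N = 1188.6 kN.
From C = T: a = T/(0.85 f'_c b) = 1188600/(0.85 × 48.9 × 410) = 69.75 mm.
M_n = T(d − a/2) = 1188.6 kN × (450 − 34.875) mm = 493.42 kN·m.

M_n ≈ 493 kN·m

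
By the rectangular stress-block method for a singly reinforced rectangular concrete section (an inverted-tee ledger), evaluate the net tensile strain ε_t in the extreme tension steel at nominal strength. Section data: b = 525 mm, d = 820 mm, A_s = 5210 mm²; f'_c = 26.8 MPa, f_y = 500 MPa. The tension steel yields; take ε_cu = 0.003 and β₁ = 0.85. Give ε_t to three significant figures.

ε_t ≈ 0.00660

a = A_s f_y/(0.85 f'_c b) = 217.82 mm.
β₁ = 0.85, so c = a/β₁ = 217.82/0.85 = 256.26 mm.
From the linear strain diagram with ε_cu = 0.003: ε_t = 0.003 (d − c)/c = 0.003 × (820 − 256.26)/256.26 = 0.00660.
Since ε_t ≥ 0.005, the section is tension-controlled.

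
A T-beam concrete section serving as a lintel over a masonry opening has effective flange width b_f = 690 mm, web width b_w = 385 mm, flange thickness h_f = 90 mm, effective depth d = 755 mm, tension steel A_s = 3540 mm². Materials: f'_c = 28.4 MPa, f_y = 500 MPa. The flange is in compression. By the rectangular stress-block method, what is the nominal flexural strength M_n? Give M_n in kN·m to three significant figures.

M_n ≈ 1240 kN·m

Tension: T = A_s f_y = 3540 × 500 = 1770000 N.
Try a within the flange: a = T/(0.85 f'_c b_f) = 1770000/(0.85 × 28.4 × 690) = 106.26 mm.
a = 106.26 > h_f = 90 mm: the block extends into the web. Split into flange-overhang and web parts.
C_f = 0.85 f'_c (b_f − b_w) h_f = 0.85 × 28.4 × (690 − 385) × 90 = 662643 N.
Remaining web compression depth: a_w = (T − C_f)/(0.85 f'_c b_w) = (1770000 − 662643)/(0.85 × 28.4 × 385) = 119.15 mm.
M_n = C_f(d − h_f/2) + (T − C_f)(d − a_w/2) = 662643 × (755 − 45) + 1107357 × (755 − 59.575) = 470.48 + 770.08 = 1240.56 × 10⁶ N·mm.
M_n = 1240.56 kN·m.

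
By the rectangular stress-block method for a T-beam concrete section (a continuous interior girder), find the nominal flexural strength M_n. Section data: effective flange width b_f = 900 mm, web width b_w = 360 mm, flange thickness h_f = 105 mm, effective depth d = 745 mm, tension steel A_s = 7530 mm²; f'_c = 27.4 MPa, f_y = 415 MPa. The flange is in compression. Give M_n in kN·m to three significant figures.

Tension: T = A_s f_y = 7530 × 415 = 3124950 N.
Try a within the flange: a = T/(0.85 f'_c b_f) = 3124950/(0.85 × 27.4 × 900) = 149.08 mm.
a = 149.08 > h_f = 105 mm: the block extends into the web. Split into flange-overhang and web parts.
C_f = 0.85 f'_c (b_f − b_w) h_f = 0.85 × 27.4 × (900 − 360) × 105 = 1320543 N.
Remaining web compression depth: a_w = (T − C_f)/(0.85 f'_c b_w) = (3124950 − 1320543)/(0.85 × 27.4 × 360) = 215.21 mm.
M_n = C_f(d − h_f/2) + (T − C_f)(d − a_w/2) = 1320543 × (745 − 52.5) + 1804407 × (745 − 107.605) = 914.48 + 1150.12 = 2064.60 × 10⁶ N·mm.
M_n = 2064.60 kN·m.

M_n ≈ 2060 kN·m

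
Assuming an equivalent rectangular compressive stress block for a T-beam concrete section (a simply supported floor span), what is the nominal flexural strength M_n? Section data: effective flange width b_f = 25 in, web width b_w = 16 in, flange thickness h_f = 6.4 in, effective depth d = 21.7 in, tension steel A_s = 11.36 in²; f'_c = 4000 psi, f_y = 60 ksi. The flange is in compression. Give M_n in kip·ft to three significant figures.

M_n ≈ 1000 kip·ft

Tension: T = A_s f_y = 11.36 × 60 = 681.6 kips.
Try a within the flange: a = T/(0.85 f'_c b_f) = 681.6/(0.85 × 4 × 25) = 8.019 in.
a = 8.019 > h_f = 6.4 in: the block extends into the web. Split into flange-overhang and web parts.
C_f = 0.85 f'_c (b_f − b_w) h_f = 0.85 × 4 × (25 − 16) × 6.4 = 195.8 kips.
Remaining web compression depth: a_w = (T − C_f)/(0.85 f'_c b_w) = (681.6 − 195.8)/(0.85 × 4 × 16) = 8.930 in.
M_n = C_f(d − h_f/2) + (T − C_f)(d − a_w/2) = 195.8 × (21.7 − 3.2) + 485.8 × (21.7 − 4.465) = 3622.3 + 8372.8 = 11995.1 kip·in.
M_n = 11995.1/12 = 999.59 kip·ft.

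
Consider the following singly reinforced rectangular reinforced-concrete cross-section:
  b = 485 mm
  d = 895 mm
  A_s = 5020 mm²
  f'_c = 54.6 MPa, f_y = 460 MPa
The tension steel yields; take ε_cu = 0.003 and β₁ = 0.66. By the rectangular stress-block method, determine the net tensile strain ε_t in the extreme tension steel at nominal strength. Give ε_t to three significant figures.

ε_t ≈ 0.0143

a = A_s f_y/(0.85 f'_c b) = 102.59 mm.
β₁ = 0.66, so c = a/β₁ = 102.59/0.66 = 155.44 mm.
From the linear strain diagram with ε_cu = 0.003: ε_t = 0.003 (d − c)/c = 0.003 × (895 − 155.44)/155.44 = 0.0143.
Since ε_t ≥ 0.005, the section is tension-controlled.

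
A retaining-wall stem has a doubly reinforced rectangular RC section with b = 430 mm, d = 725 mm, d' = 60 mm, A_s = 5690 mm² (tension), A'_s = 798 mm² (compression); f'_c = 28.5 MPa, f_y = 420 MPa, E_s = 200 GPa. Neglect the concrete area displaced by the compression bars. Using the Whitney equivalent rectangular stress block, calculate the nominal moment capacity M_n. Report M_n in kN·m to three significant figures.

Assume both tension and compression steel yield.
Net tension couple steel: A_s − A'_s = 4892 mm².
a = (A_s − A'_s) f_y / (0.85 f'_c b) = 2054640/(0.85 × 28.5 × 430) = 197.24 mm.
c = a/β₁ = 197.24/0.846 = 233.14 mm; ε'_s = 0.003(c − d')/c = 0.0022 ≥ f_y/E_s = 0.0021, so compression steel does yield.
M_n = (A_s − A'_s) f_y (d − a/2) + A'_s f_y (d − d') = [2054640 × (725 − 98.62) + 335160 × (725 − 60)] × 10⁻⁶ = 1286.99 + 222.88 = 1509.87 kN·m.

M_n ≈ 1510 kN·m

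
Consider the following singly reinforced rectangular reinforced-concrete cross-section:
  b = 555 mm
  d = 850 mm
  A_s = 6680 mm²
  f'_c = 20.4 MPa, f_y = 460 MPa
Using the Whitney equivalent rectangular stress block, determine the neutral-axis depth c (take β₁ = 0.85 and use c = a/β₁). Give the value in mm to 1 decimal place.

T = A_s f_y = 6680 × 460 = 3072800 N = 3072.8 kN.
Setting C = 0.85 f'_c a b equal to T: a = 3072800/(0.85 × 20.4 × 555) = 319.295 mm.
With β₁ = 0.85, c = a/β₁ = 319.295/0.85 = 375.6 mm.

c ≈ 375.6 mm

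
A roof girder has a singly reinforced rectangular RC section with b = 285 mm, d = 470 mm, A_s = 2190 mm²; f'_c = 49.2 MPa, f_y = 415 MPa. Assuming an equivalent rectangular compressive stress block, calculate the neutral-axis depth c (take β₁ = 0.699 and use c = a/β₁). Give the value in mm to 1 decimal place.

T = A_s f_y = 2190 × 415 = 908850 N = 908.85 kN.
Setting C = 0.85 f'_c a b equal to T: a = 908850/(0.85 × 49.2 × 285) = 76.254 mm.
With β₁ = 0.699, c = a/β₁ = 76.254/0.699 = 109.1 mm.

c ≈ 109.1 mm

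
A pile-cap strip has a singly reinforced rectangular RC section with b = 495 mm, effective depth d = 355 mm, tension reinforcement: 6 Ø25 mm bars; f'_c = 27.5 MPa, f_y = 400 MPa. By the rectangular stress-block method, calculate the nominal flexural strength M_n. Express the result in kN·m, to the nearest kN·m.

M_n ≈ 358 kN·m

A_s = 6 × 491 = 2946 mm².
T = A_s f_y = 2946 × 400 = 1178400 N = 1178.4 kN.
From C = T: a = T/(0.85 f'_c b) = 1178400/(0.85 × 27.5 × 495) = 101.84 mm.
M_n = T(d − a/2) = 1178.4 kN × (355 − 50.92) mm = 358.33 kN·m.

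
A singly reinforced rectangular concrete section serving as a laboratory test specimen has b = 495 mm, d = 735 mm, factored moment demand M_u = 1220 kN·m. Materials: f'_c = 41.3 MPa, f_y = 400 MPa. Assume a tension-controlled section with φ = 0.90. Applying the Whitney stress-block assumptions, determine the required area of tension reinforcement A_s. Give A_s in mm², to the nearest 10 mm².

A_s ≈ 5000 mm²

M_n = M_u/φ = 1220/0.90 = 1355.56 kN·m.
With M_n = 0.85 f'_c a b (d − a/2), solve the quadratic for a:
a = d − √(d² − 2M_n/(0.85 f'_c b)) = 735 − √(735² − 2 × 1355.56×10⁶/(0.85 × 41.3 × 495)) = 115.16 mm.
A_s = 0.85 f'_c a b / f_y = 0.85 × 41.3 × 115.16 × 495 / 400 = 5002.8 mm².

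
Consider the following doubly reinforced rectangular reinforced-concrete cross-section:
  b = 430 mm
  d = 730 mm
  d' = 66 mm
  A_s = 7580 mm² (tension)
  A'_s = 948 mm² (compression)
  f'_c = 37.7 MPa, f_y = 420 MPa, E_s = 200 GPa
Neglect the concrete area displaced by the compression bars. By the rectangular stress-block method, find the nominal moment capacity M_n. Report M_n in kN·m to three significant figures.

M_n ≈ 2020 kN·m

Assume both tension and compression steel yield.
Net tension couple steel: A_s − A'_s = 6632 mm².
a = (A_s − A'_s) f_y / (0.85 f'_c b) = 2785440/(0.85 × 37.7 × 430) = 202.15 mm.
c = a/β₁ = 202.15/0.781 = 258.83 mm; ε'_s = 0.003(c − d')/c = 0.0022 ≥ f_y/E_s = 0.0021, so compression steel does yield.
M_n = (A_s − A'_s) f_y (d − a/2) + A'_s f_y (d − d') = [2785440 × (730 − 101.075) + 398160 × (730 − 66)] × 10⁻⁶ = 1751.83 + 264.38 = 2016.21 kN·m.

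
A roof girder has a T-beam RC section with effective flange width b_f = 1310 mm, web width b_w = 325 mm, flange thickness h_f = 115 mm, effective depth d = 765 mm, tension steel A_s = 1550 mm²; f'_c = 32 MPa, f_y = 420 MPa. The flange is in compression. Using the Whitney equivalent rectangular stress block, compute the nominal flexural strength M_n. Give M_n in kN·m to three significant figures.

Tension: T = A_s f_y = 1550 × 420 = 651000 N.
Try a within the flange: a = T/(0.85 f'_c b_f) = 651000/(0.85 × 32 × 1310) = 18.27 mm.
Since a = 18.27 ≤ h_f = 115 mm, the stress block lies entirely in the flange; analyse as a rectangular beam of width b_f.
M_n = T(d − a/2) = 651000 × (765 − 9.135) = 492.07 × 10⁶ N·mm.
M_n = 492.07 kN·m.

M_n ≈ 492 kN·m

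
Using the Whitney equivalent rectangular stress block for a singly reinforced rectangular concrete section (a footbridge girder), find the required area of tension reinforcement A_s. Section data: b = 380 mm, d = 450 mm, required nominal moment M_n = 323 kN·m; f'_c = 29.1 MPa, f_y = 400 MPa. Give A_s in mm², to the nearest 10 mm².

With M_n = 0.85 f'_c a b (d − a/2), solve the quadratic for a:
a = d − √(d² − 2M_n/(0.85 f'_c b)) = 450 − √(450² − 2 × 323×10⁶/(0.85 × 29.1 × 380)) = 84.25 mm.
A_s = 0.85 f'_c a b / f_y = 0.85 × 29.1 × 84.25 × 380 / 400 = 1979.7 mm².

A_s ≈ 1980 mm²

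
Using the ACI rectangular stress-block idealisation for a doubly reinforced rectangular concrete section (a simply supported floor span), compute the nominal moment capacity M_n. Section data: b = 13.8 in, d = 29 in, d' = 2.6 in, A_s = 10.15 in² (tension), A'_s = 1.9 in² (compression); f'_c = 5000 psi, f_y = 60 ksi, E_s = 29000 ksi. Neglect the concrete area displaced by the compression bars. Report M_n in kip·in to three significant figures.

M_n ≈ 15300 kip·in

Assume both steels yield.
a = (A_s − A'_s) f_y/(0.85 f'_c b) = (10.15 − 1.9) × 60/(0.85 × 5 × 13.8) = 8.440 in.
c = a/β₁ = 8.440/0.8 = 10.550 in; ε'_s = 0.003(c − d')/c = 0.0023 ≥ ε_y = 0.0021, so the compression steel yields.
M_n = (A_s − A'_s) f_y (d − a/2) + A'_s f_y (d − d') = 495 × (29 − 4.22) + 114 × (29 − 2.6) = 12266.1 + 3009.6 = 15275.7 kip·in.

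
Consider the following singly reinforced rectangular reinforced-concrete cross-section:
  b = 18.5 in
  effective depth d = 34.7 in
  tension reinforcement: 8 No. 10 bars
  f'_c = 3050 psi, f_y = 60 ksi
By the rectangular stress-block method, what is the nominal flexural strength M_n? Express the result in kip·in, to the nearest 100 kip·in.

A_s = 8 × 1.27 = 10.16 in².
T = A_s f_y = 10.16 × 60 = 609.6 kips.
a = T/(0.85 f'_c b) = 609.6/(0.85 × 3.05 × 18.5) = 12.710 in.
M_n = T(d − a/2) = 609.6 × (34.7 − 6.355) = 17279.1 kip·in.

M_n ≈ 17300 kip·in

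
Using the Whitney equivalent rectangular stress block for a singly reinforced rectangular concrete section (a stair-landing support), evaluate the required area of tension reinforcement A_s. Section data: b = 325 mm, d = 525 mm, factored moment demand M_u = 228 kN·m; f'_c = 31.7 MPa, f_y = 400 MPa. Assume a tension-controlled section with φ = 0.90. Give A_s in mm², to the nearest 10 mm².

M_n = M_u/φ = 228/0.90 = 253.333 kN·m.
With M_n = 0.85 f'_c a b (d − a/2), solve the quadratic for a:
a = d − √(d² − 2M_n/(0.85 f'_c b)) = 525 − √(525² − 2 × 253.333×10⁶/(0.85 × 31.7 × 325)) = 58.34 mm.
A_s = 0.85 f'_c a b / f_y = 0.85 × 31.7 × 58.34 × 325 / 400 = 1277.2 mm².

A_s ≈ 1280 mm²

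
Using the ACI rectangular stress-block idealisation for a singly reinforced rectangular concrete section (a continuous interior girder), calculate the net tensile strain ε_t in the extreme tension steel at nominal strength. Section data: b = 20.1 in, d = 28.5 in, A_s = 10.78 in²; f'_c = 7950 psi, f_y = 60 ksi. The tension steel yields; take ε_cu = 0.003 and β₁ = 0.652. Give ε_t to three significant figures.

ε_t ≈ 0.00871

a = A_s f_y/(0.85 f'_c b) = 4.762 in.
β₁ = 0.652, so c = a/β₁ = 4.762/0.652 = 7.304 in.
From the linear strain diagram with ε_cu = 0.003: ε_t = 0.003 (d − c)/c = 0.003 × (28.5 − 7.304)/7.304 = 0.00871.
Since ε_t ≥ 0.005, the section is tension-controlled.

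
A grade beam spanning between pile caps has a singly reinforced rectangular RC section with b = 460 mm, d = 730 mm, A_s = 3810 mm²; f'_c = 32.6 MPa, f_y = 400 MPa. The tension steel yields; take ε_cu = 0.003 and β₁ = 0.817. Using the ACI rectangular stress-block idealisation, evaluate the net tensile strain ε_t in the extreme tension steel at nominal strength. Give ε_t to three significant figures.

ε_t ≈ 0.0120

a = A_s f_y/(0.85 f'_c b) = 119.56 mm.
β₁ = 0.817, so c = a/β₁ = 119.56/0.817 = 146.34 mm.
From the linear strain diagram with ε_cu = 0.003: ε_t = 0.003 (d − c)/c = 0.003 × (730 − 146.34)/146.34 = 0.0120.
Since ε_t ≥ 0.005, the section is tension-controlled.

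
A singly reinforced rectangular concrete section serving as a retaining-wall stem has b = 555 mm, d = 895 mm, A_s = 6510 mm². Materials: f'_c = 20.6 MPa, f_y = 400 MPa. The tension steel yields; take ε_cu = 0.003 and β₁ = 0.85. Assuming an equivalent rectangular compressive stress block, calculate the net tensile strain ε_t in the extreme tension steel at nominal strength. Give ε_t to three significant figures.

a = A_s f_y/(0.85 f'_c b) = 267.95 mm.
β₁ = 0.85, so c = a/β₁ = 267.95/0.85 = 315.24 mm.
From the linear strain diagram with ε_cu = 0.003: ε_t = 0.003 (d − c)/c = 0.003 × (895 − 315.24)/315.24 = 0.00552.
Since ε_t ≥ 0.005, the section is tension-controlled.

ε_t ≈ 0.00552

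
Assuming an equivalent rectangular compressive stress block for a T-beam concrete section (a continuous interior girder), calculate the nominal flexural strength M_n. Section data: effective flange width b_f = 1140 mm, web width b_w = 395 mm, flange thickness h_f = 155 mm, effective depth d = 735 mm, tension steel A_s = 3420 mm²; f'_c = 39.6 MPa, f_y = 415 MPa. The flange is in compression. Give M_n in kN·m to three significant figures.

Tension: T = A_s f_y = 3420 × 415 = 1419300 N.
Try a within the flange: a = T/(0.85 f'_c b_f) = 1419300/(0.85 × 39.6 × 1140) = 36.99 mm.
Since a = 36.99 ≤ h_f = 155 mm, the stress block lies entirely in the flange; analyse as a rectangular beam of width b_f.
M_n = T(d − a/2) = 1419300 × (735 − 18.495) = 1016.94 × 10⁶ N·mm.
M_n = 1016.94 kN·m.

M_n ≈ 1020 kN·m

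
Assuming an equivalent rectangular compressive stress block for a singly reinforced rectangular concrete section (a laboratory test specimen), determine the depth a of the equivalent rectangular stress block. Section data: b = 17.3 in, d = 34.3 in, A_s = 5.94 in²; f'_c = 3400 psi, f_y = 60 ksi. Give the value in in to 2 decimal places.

T = A_s f_y = 5.94 × 60 = 356.4 kips.
a = T/(0.85 f'_c b) = 356.4/(0.85 × 3.4 × 17.3) = 7.13 in.

a ≈ 7.13 in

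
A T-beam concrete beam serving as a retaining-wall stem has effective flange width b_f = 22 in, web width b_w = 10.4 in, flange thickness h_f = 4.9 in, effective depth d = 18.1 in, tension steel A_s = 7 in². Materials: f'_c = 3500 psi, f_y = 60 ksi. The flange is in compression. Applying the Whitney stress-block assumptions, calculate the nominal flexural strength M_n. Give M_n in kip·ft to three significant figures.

M_n ≈ 514 kip·ft

Tension: T = A_s f_y = 7 × 60 = 420 kips.
Try a within the flange: a = T/(0.85 f'_c b_f) = 420/(0.85 × 3.5 × 22) = 6.417 in.
a = 6.417 > h_f = 4.9 in: the block extends into the web. Split into flange-overhang and web parts.
C_f = 0.85 f'_c (b_f − b_w) h_f = 0.85 × 3.5 × (22 − 10.4) × 4.9 = 169.1 kips.
Remaining web compression depth: a_w = (T − C_f)/(0.85 f'_c b_w) = (420 − 169.1)/(0.85 × 3.5 × 10.4) = 8.109 in.
M_n = C_f(d − h_f/2) + (T − C_f)(d − a_w/2) = 169.1 × (18.1 − 2.45) + 250.9 × (18.1 − 4.0545) = 2646.4 + 3524.0 = 6170.4 kip·in.
M_n = 6170.4/12 = 514.20 kip·ft.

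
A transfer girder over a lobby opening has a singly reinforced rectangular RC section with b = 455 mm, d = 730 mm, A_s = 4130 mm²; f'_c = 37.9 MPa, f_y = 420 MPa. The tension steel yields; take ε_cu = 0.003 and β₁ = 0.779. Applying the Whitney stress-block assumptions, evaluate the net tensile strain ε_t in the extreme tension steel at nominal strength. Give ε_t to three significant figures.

ε_t ≈ 0.0114

a = A_s f_y/(0.85 f'_c b) = 118.34 mm.
β₁ = 0.779, so c = a/β₁ = 118.34/0.779 = 151.91 mm.
From the linear strain diagram with ε_cu = 0.003: ε_t = 0.003 (d − c)/c = 0.003 × (730 − 151.91)/151.91 = 0.0114.
Since ε_t ≥ 0.005, the section is tension-controlled.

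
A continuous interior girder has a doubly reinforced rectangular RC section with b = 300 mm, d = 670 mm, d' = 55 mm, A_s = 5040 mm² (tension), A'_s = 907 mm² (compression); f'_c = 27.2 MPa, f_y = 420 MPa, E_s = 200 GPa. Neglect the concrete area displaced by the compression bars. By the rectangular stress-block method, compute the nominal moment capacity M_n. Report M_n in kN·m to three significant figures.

Assume both tension and compression steel yield.
Net tension couple steel: A_s − A'_s = 4133 mm².
a = (A_s − A'_s) f_y / (0.85 f'_c b) = 1735860/(0.85 × 27.2 × 300) = 250.27 mm.
c = a/β₁ = 250.27/0.85 = 294.44 mm; ε'_s = 0.003(c − d')/c = 0.0024 ≥ f_y/E_s = 0.0021, so compression steel does yield.
M_n = (A_s − A'_s) f_y (d − a/2) + A'_s f_y (d − d') = [1735860 × (670 − 125.135) + 380940 × (670 − 55)] × 10⁻⁶ = 945.81 + 234.28 = 1180.09 kN·m.

M_n ≈ 1180 kN·m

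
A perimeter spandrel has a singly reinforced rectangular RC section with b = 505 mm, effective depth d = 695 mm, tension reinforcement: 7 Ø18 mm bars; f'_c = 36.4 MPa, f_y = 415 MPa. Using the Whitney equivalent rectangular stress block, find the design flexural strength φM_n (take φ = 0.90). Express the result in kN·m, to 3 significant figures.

φM_n ≈ 446 kN·m

A_s = 7 × 254 = 1778 mm².
T = A_s f_y = 1778 × 415 = 737870 N = 737.87 kN.
From C = T: a = T/(0.85 f'_c b) = 737870/(0.85 × 36.4 × 505) = 47.22 mm.
M_n = T(d − a/2) = 737.87 kN × (695 − 23.61) mm = 495.40 kN·m.
φM_n = 0.90 × 495.40 = 445.86 kN·m.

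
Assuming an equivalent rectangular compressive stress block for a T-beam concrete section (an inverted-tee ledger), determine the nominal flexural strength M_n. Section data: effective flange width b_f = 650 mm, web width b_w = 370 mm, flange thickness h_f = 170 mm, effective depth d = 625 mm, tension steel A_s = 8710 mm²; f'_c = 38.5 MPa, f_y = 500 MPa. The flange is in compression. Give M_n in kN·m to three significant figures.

M_n ≈ 2270 kN·m

Tension: T = A_s f_y = 8710 × 500 = 4355000 N.
Try a within the flange: a = T/(0.85 f'_c b_f) = 4355000/(0.85 × 38.5 × 650) = 204.74 mm.
a = 204.74 > h_f = 170 mm: the block extends into the web. Split into flange-overhang and web parts.
C_f = 0.85 f'_c (b_f − b_w) h_f = 0.85 × 38.5 × (650 − 370) × 170 = 1557710 N.
Remaining web compression depth: a_w = (T − C_f)/(0.85 f'_c b_w) = (4355000 − 1557710)/(0.85 × 38.5 × 370) = 231.02 mm.
M_n = C_f(d − h_f/2) + (T − C_f)(d − a_w/2) = 1557710 × (625 − 85) + 2797290 × (625 − 115.51) = 841.16 + 1425.19 = 2266.35 × 10⁶ N·mm.
M_n = 2266.35 kN·m.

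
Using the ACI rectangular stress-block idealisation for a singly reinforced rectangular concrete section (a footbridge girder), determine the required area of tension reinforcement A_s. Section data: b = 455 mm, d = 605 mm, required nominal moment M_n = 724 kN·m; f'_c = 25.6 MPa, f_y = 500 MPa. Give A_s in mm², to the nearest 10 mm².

A_s ≈ 2700 mm²

With M_n = 0.85 f'_c a b (d − a/2), solve the quadratic for a:
a = d − √(d² − 2M_n/(0.85 f'_c b)) = 605 − √(605² − 2 × 724×10⁶/(0.85 × 25.6 × 455)) = 136.20 mm.
A_s = 0.85 f'_c a b / f_y = 0.85 × 25.6 × 136.20 × 455 / 500 = 2697.0 mm².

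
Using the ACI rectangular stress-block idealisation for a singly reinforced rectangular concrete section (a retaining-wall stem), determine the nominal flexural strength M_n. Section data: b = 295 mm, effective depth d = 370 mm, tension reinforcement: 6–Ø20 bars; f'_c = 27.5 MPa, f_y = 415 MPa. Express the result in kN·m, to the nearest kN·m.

A_s = 6 × 314 = 1884 mm².
T = A_s f_y = 1884 × 415 = 781860 N = 781.86 kN.
From C = T: a = T/(0.85 f'_c b) = 781860/(0.85 × 27.5 × 295) = 113.38 mm.
M_n = T(d − a/2) = 781.86 kN × (370 − 56.69) mm = 244.96 kN·m.

M_n ≈ 245 kN·m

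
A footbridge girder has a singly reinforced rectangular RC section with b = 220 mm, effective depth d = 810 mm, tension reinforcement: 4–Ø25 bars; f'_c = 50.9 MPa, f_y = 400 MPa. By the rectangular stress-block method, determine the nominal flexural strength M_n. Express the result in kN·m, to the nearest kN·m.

A_s = 4 × 491 = 1964 mm².
T = A_s f_y = 1964 × 400 = 785600 N = 785.6 kN.
From C = T: a = T/(0.85 f'_c b) = 785600/(0.85 × 50.9 × 220) = 82.54 mm.
M_n = T(d − a/2) = 785.6 kN × (810 − 41.27) mm = 603.91 kN·m.

M_n ≈ 604 kN·m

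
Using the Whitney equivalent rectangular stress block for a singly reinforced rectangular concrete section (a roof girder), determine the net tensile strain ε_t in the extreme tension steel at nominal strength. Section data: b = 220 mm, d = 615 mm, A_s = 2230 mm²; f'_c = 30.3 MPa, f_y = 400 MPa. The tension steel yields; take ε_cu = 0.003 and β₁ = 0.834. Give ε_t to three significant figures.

a = A_s f_y/(0.85 f'_c b) = 157.43 mm.
β₁ = 0.834, so c = a/β₁ = 157.43/0.834 = 188.76 mm.
From the linear strain diagram with ε_cu = 0.003: ε_t = 0.003 (d − c)/c = 0.003 × (615 − 188.76)/188.76 = 0.00677.
Since ε_t ≥ 0.005, the section is tension-controlled.

ε_t ≈ 0.00677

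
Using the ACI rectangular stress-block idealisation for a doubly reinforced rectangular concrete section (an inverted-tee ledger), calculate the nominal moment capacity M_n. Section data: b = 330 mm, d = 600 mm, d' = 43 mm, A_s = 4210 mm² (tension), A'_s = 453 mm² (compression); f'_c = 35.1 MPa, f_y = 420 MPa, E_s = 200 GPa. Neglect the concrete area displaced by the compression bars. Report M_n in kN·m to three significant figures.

Assume both tension and compression steel yield.
Net tension couple steel: A_s − A'_s = 3757 mm².
a = (A_s − A'_s) f_y / (0.85 f'_c b) = 1577940/(0.85 × 35.1 × 330) = 160.27 mm.
c = a/β₁ = 160.27/0.799 = 200.59 mm; ε'_s = 0.003(c − d')/c = 0.0024 ≥ f_y/E_s = 0.0021, so compression steel does yield.
M_n = (A_s − A'_s) f_y (d − a/2) + A'_s f_y (d − d') = [1577940 × (600 − 80.135) + 190260 × (600 − 43)] × 10⁻⁶ = 820.32 + 105.97 = 926.29 kN·m.

M_n ≈ 926 kN·m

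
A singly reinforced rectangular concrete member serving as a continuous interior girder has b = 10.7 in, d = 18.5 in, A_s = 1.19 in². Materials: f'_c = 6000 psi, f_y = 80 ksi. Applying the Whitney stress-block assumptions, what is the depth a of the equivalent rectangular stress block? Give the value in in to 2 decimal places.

a ≈ 1.74 in

T = A_s f_y = 1.19 × 80 = 95.2 kips.
a = T/(0.85 f'_c b) = 95.2/(0.85 × 6 × 10.7) = 1.74 in.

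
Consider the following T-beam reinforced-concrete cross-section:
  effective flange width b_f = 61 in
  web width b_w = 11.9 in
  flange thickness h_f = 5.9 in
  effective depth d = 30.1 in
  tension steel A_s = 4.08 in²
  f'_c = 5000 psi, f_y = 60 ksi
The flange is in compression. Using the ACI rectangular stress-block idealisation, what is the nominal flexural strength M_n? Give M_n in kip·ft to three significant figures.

Tension: T = A_s f_y = 4.08 × 60 = 244.8 kips.
Try a within the flange: a = T/(0.85 f'_c b_f) = 244.8/(0.85 × 5 × 61) = 0.944 in.
Since a = 0.944 ≤ h_f = 5.9 in, the stress block lies entirely in the flange; analyse as a rectangular beam of width b_f.
M_n = T(d − a/2) = 244.8 × (30.1 − 0.472) = 7252.9 kip·in.
M_n = 7252.9/12 = 604.41 kip·ft.

M_n ≈ 604 kip·ft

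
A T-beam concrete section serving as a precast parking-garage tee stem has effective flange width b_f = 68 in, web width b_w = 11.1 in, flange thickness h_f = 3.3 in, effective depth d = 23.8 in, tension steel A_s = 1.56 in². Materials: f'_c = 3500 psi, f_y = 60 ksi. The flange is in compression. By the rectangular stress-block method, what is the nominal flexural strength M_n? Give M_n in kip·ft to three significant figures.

Tension: T = A_s f_y = 1.56 × 60 = 93.6 kips.
Try a within the flange: a = T/(0.85 f'_c b_f) = 93.6/(0.85 × 3.5 × 68) = 0.463 in.
Since a = 0.463 ≤ h_f = 3.3 in, the stress block lies entirely in the flange; analyse as a rectangular beam of width b_f.
M_n = T(d − a/2) = 93.6 × (23.8 − 0.2315) = 2206.0 kip·in.
M_n = 2206.0/12 = 183.83 kip·ft.

M_n ≈ 184 kip·ft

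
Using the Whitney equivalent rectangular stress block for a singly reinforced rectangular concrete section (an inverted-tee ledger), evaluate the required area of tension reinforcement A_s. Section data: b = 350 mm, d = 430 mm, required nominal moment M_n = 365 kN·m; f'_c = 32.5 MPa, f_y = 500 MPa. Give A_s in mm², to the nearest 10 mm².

With M_n = 0.85 f'_c a b (d − a/2), solve the quadratic for a:
a = d − √(d² − 2M_n/(0.85 f'_c b)) = 430 − √(430² − 2 × 365×10⁶/(0.85 × 32.5 × 350)) = 99.24 mm.
A_s = 0.85 f'_c a b / f_y = 0.85 × 32.5 × 99.24 × 350 / 500 = 1919.1 mm².

A_s ≈ 1920 mm²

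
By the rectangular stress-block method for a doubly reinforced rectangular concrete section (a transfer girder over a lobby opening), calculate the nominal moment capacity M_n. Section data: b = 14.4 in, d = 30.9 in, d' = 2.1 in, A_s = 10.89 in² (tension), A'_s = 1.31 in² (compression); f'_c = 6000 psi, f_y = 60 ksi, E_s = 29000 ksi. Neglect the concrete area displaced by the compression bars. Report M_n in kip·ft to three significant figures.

M_n ≈ 1480 kip·ft

Assume both steels yield.
a = (A_s − A'_s) f_y/(0.85 f'_c b) = (10.89 − 1.31) × 60/(0.85 × 6 × 14.4) = 7.827 in.
c = a/β₁ = 7.827/0.75 = 10.436 in; ε'_s = 0.003(c − d')/c = 0.0024 ≥ ε_y = 0.0021, so the compression steel yields.
M_n = (A_s − A'_s) f_y (d − a/2) + A'_s f_y (d − d') = 574.8 × (30.9 − 3.9135) + 78.6 × (30.9 − 2.1) = 15511.8 + 2263.7 = 17775.5 kip·in = 17775.5/12 = 1481.29 kip·ft.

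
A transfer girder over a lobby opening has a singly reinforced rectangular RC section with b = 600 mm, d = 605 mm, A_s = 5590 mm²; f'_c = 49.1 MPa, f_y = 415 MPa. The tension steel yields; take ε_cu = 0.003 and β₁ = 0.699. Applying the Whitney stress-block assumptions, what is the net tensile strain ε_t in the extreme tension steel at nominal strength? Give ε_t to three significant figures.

a = A_s f_y/(0.85 f'_c b) = 92.64 mm.
β₁ = 0.699, so c = a/β₁ = 92.64/0.699 = 132.53 mm.
From the linear strain diagram with ε_cu = 0.003: ε_t = 0.003 (d − c)/c = 0.003 × (605 − 132.53)/132.53 = 0.0107.
Since ε_t ≥ 0.005, the section is tension-controlled.

ε_t ≈ 0.0107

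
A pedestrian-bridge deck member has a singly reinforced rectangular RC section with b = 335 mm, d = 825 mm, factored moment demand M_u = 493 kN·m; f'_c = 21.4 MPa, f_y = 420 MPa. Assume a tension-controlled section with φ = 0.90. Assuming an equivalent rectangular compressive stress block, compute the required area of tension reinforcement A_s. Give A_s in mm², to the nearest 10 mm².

M_n = M_u/φ = 493/0.90 = 547.778 kN·m.
With M_n = 0.85 f'_c a b (d − a/2), solve the quadratic for a:
a = d − √(d² − 2M_n/(0.85 f'_c b)) = 825 − √(825² − 2 × 547.778×10⁶/(0.85 × 21.4 × 335)) = 117.30 mm.
A_s = 0.85 f'_c a b / f_y = 0.85 × 21.4 × 117.30 × 335 / 420 = 1701.9 mm².

A_s ≈ 1700 mm²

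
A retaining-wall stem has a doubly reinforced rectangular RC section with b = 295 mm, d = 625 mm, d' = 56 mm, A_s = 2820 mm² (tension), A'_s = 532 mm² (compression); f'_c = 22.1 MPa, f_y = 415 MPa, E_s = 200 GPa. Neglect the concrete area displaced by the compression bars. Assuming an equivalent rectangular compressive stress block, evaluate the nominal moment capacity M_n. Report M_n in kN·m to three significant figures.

M_n ≈ 638 kN·m

Assume both tension and compression steel yield.
Net tension couple steel: A_s − A'_s = 2288 mm².
a = (A_s − A'_s) f_y / (0.85 f'_c b) = 949520/(0.85 × 22.1 × 295) = 171.34 mm.
c = a/β₁ = 171.34/0.85 = 201.58 mm; ε'_s = 0.003(c − d')/c = 0.0022 ≥ f_y/E_s = 0.0021, so compression steel does yield.
M_n = (A_s − A'_s) f_y (d − a/2) + A'_s f_y (d − d') = [949520 × (625 − 85.67) + 220780 × (625 − 56)] × 10⁻⁶ = 512.10 + 125.62 = 637.72 kN·m.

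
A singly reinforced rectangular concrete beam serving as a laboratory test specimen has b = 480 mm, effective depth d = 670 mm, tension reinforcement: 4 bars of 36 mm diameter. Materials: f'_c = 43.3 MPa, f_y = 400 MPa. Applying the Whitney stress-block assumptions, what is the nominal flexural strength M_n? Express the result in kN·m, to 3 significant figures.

A_s = 4 × 1018 = 4072 mm².
T = A_s f_y = 4072 × 400 = 1628800 N = 1628.8 kN.
From C = T: a = T/(0.85 f'_c b) = 1628800/(0.85 × 43.3 × 480) = 92.20 mm.
M_n = T(d − a/2) = 1628.8 kN × (670 − 46.1) mm = 1016.21 kN·m.

M_n ≈ 1020 kN·m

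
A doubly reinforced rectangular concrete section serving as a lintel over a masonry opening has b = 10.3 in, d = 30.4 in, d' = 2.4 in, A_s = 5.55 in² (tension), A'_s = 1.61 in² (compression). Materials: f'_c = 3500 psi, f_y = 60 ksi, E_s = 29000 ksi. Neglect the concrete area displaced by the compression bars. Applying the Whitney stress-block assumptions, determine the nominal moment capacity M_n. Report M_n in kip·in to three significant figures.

M_n ≈ 8980 kip·in

Assume both steels yield.
a = (A_s − A'_s) f_y/(0.85 f'_c b) = (5.55 − 1.61) × 60/(0.85 × 3.5 × 10.3) = 7.715 in.
c = a/β₁ = 7.715/0.85 = 9.076 in; ε'_s = 0.003(c − d')/c = 0.0022 ≥ ε_y = 0.0021, so the compression steel yields.
M_n = (A_s − A'_s) f_y (d − a/2) + A'_s f_y (d − d') = 236.4 × (30.4 − 3.8575) + 96.6 × (30.4 − 2.4) = 6274.6 + 2704.8 = 8979.4 kip·in.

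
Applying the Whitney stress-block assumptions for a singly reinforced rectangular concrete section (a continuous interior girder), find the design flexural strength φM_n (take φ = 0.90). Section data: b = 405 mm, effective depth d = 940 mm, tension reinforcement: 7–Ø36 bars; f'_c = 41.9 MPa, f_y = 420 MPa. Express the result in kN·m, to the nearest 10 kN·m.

A_s = 7 × 1018 = 7126 mm².
T = A_s f_y = 7126 × 420 = 2992920 N = 2992.92 kN.
From C = T: a = T/(0.85 f'_c b) = 2992920/(0.85 × 41.9 × 405) = 207.49 mm.
M_n = T(d − a/2) = 2992.92 kN × (940 − 103.745) mm = 2502.84 kN·m.
φM_n = 0.90 × 2502.84 = 2252.56 kN·m.

φM_n ≈ 2250 kN·m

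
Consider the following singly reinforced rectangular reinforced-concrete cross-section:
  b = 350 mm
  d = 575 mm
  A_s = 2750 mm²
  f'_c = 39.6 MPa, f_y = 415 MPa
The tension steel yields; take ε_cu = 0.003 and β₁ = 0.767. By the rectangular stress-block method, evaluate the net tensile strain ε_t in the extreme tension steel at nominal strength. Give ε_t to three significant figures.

a = A_s f_y/(0.85 f'_c b) = 96.87 mm.
β₁ = 0.767, so c = a/β₁ = 96.87/0.767 = 126.30 mm.
From the linear strain diagram with ε_cu = 0.003: ε_t = 0.003 (d − c)/c = 0.003 × (575 − 126.30)/126.30 = 0.0107.
Since ε_t ≥ 0.005, the section is tension-controlled.

ε_t ≈ 0.0107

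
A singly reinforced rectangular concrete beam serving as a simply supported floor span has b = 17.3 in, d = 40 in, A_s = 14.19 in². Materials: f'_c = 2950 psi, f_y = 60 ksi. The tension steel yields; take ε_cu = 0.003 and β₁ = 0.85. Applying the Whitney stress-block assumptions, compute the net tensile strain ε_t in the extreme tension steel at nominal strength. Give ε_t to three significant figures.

ε_t ≈ 0.00220

a = A_s f_y/(0.85 f'_c b) = 19.627 in.
β₁ = 0.85, so c = a/β₁ = 19.627/0.85 = 23.091 in.
From the linear strain diagram with ε_cu = 0.003: ε_t = 0.003 (d − c)/c = 0.003 × (40 − 23.091)/23.091 = 0.00220.
ε_t < 0.004 — the section is over-reinforced for flexure under ACI limits.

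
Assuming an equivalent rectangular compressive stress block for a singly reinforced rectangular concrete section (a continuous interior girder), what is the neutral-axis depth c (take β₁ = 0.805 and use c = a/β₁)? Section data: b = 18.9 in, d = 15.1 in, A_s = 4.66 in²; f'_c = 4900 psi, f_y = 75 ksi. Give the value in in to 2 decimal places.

T = A_s f_y = 4.66 × 75 = 349.5 kips.
a = T/(0.85 f'_c b) = 349.5/(0.85 × 4.9 × 18.9) = 4.4399 in.
With β₁ = 0.805, c = a/β₁ = 4.4399/0.805 = 5.52 in.

c ≈ 5.52 in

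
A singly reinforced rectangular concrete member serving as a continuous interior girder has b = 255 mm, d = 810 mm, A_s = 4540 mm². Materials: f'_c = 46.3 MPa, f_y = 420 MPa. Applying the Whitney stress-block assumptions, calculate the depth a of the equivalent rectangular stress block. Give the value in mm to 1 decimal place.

a ≈ 190.0 mm

T = A_s f_y = 4540 × 420 = 1906800 N = 1906.8 kN.
Setting C = 0.85 f'_c a b equal to T: a = 1906800/(0.85 × 46.3 × 255) = 190.0 mm.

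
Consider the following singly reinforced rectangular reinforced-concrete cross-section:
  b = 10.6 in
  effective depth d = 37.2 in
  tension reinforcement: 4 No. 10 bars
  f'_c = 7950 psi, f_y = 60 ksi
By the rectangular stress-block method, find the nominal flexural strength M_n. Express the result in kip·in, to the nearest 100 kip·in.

A_s = 4 × 1.27 = 5.08 in².
T = A_s f_y = 5.08 × 60 = 304.8 kips.
a = T/(0.85 f'_c b) = 304.8/(0.85 × 7.95 × 10.6) = 4.255 in.
M_n = T(d − a/2) = 304.8 × (37.2 − 2.1275) = 10690.1 kip·in.

M_n ≈ 10700 kip·in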